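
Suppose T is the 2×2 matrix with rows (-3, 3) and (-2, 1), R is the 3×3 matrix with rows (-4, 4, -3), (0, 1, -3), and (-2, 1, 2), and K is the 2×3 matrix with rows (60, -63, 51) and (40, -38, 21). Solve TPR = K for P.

Isolating P: multiply by T⁻¹ from the left and R⁻¹ from the right, so P = T⁻¹KR⁻¹.
T has determinant 3; T⁻¹ = [[1/3, -1], [2/3, -1]].
R has determinant -2; R⁻¹ = [[-5/2, 11/2, 9/2], [-3, 7, 6], [-1, 2, 2]].
T⁻¹K = [[-20, 17, -4], [0, -4, 13]].
P = (T⁻¹K)R⁻¹ = [[3, 1, 4], [-1, -2, 2]].

P = [[3, 1, 4], [-1, -2, 2]]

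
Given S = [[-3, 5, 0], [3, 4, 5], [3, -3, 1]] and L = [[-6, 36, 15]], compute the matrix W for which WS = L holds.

Right-multiplying both sides by S⁻¹ gives W = LS⁻¹.
det S = 3; the adjugate gives S⁻¹ = [[19/3, -5/3, 25/3], [4, -1, 5], [-7, 2, -9]].
W = LS⁻¹ = [[-6, 36, 15]] · [[19/3, -5/3, 25/3], [4, -1, 5], [-7, 2, -9]] = [[1, 4, -5]].

W = [[1, 4, -5]]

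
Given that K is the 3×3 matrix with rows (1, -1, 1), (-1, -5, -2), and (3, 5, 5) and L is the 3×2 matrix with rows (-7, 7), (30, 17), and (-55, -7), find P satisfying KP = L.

Since K multiplies P on the left, P = K⁻¹L.
det K = -4; the adjugate gives K⁻¹ = [[15/4, -5/2, -7/4], [1/4, -1/2, -1/4], [-5/2, 2, 3/2]].
P = K⁻¹L = [[15/4, -5/2, -7/4], [1/4, -1/2, -1/4], [-5/2, 2, 3/2]] · [[-7, 7], [30, 17], [-55, -7]] = [[-5, -4], [-3, -5], [-5, 6]].

P = [[-5, -4], [-3, -5], [-5, 6]]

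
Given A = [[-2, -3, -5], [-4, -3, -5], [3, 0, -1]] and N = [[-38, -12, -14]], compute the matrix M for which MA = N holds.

M = [[-2, 6, -6]]

Since A sits to the right of M, M = NA⁻¹.
det A = 6, so A⁻¹ = [[1/2, -1/2, 0], [-19/6, 17/6, 5/3], [3/2, -3/2, -1]].
M = NA⁻¹ = [[-38, -12, -14]] · [[1/2, -1/2, 0], [-19/6, 17/6, 5/3], [3/2, -3/2, -1]] = [[-2, 6, -6]].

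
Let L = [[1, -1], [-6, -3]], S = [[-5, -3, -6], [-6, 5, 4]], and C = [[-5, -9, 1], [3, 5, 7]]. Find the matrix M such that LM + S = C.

LM = C − S = [[0, -6, 7], [9, 0, 3]].
L is on the left of M, so left-multiply by L⁻¹: M = L⁻¹(C − S).
L has determinant -9; L⁻¹ = [[1/3, -1/9], [-2/3, -1/9]].
M = L⁻¹(C − S) = [[-1, -2, 2], [-1, 4, -5]].

M = [[-1, -2, 2], [-1, 4, -5]]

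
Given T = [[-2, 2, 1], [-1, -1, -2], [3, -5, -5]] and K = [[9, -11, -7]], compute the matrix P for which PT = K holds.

Right-multiplying both sides by T⁻¹ gives P = KT⁻¹.
det T = -4; the adjugate gives T⁻¹ = [[5/4, -5/4, 3/4], [11/4, -7/4, 5/4], [-2, 1, -1]].
P = KT⁻¹ = [[9, -11, -7]] · [[5/4, -5/4, 3/4], [11/4, -7/4, 5/4], [-2, 1, -1]] = [[-5, 1, 0]].

P = [[-5, 1, 0]]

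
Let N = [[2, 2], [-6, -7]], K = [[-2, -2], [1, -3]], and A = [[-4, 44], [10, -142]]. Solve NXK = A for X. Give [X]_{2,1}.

-2

Isolating X: multiply by N⁻¹ from the left and K⁻¹ from the right, so X = N⁻¹AK⁻¹.
det N = -2, so N⁻¹ = [[7/2, 1], [-3, -1]].
det K = 8, so K⁻¹ = [[-3/8, 1/4], [-1/8, -1/4]].
N⁻¹A = [[-4, 12], [2, 10]].
X = (N⁻¹A)K⁻¹ = [[0, -4], [-2, -2]].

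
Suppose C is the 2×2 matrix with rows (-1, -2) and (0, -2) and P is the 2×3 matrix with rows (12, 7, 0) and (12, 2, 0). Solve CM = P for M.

M = [[0, -5, 0], [-6, -1, 0]]

Left-multiplying both sides by C⁻¹ gives M = C⁻¹P.
det C = 2; the adjugate gives C⁻¹ = [[-1, 1], [0, -1/2]].
M = C⁻¹P = [[-1, 1], [0, -1/2]] · [[12, 7, 0], [12, 2, 0]] = [[0, -5, 0], [-6, -1, 0]].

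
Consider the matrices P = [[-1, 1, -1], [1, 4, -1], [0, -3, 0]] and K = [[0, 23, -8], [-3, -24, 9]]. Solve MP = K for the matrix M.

M = [[4, 4, -1], [-3, -6, -1]]

P is on the right of M, so right-multiply by P⁻¹: M = KP⁻¹.
det P = 6; the adjugate gives P⁻¹ = [[-1/2, 1/2, 1/2], [0, 0, -1/3], [-1/2, -1/2, -5/6]].
M = KP⁻¹ = [[0, 23, -8], [-3, -24, 9]] · [[-1/2, 1/2, 1/2], [0, 0, -1/3], [-1/2, -1/2, -5/6]] = [[4, 4, -1], [-3, -6, -1]].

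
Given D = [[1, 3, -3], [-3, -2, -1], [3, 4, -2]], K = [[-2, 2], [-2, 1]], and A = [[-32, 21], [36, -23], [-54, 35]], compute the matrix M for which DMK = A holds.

Isolating M: multiply by D⁻¹ from the left and K⁻¹ from the right, so M = D⁻¹AK⁻¹.
D has determinant -1; D⁻¹ = [[-8, 6, 9], [9, -7, -10], [6, -5, -7]].
det K = 2, so K⁻¹ = [[1/2, -1], [1, -1]].
D⁻¹A = [[-14, 9], [0, 0], [6, -4]].
M = (D⁻¹A)K⁻¹ = [[2, 5], [0, 0], [-1, -2]].

M = [[2, 5], [0, 0], [-1, -2]]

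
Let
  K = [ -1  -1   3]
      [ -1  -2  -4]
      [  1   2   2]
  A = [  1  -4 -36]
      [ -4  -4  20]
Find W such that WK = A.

Right-multiplying both sides by K⁻¹ gives W = AK⁻¹.
det K = -2, so K⁻¹ = [[-2, -4, -5], [1, 5/2, 7/2], [0, -1/2, -1/2]].
W = AK⁻¹ = [[1, -4, -36], [-4, -4, 20]] · [[-2, -4, -5], [1, 5/2, 7/2], [0, -1/2, -1/2]] = [[-6, 4, -1], [4, -4, -4]].

W = [[-6, 4, -1], [4, -4, -4]]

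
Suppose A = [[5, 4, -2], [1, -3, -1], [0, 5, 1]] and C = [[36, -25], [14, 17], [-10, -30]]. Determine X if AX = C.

A is on the left of X, so left-multiply by A⁻¹: X = A⁻¹C.
A has determinant -4; A⁻¹ = [[-1/2, 7/2, 5/2], [1/4, -5/4, -3/4], [-5/4, 25/4, 19/4]].
X = A⁻¹C = [[-1/2, 7/2, 5/2], [1/4, -5/4, -3/4], [-5/4, 25/4, 19/4]] · [[36, -25], [14, 17], [-10, -30]] = [[6, -3], [-1, -5], [-5, -5]].

X = [[6, -3], [-1, -5], [-5, -5]]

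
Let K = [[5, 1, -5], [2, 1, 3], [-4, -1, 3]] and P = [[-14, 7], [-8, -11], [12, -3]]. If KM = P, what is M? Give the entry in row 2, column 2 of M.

Left-multiplying both sides by K⁻¹ gives M = K⁻¹P.
det K = 2, so K⁻¹ = [[3, 1, 4], [-9, -5/2, -25/2], [1, 1/2, 3/2]].
M = K⁻¹P = [[3, 1, 4], [-9, -5/2, -25/2], [1, 1/2, 3/2]] · [[-14, 7], [-8, -11], [12, -3]] = [[-2, -2], [-4, 2], [0, -3]].

2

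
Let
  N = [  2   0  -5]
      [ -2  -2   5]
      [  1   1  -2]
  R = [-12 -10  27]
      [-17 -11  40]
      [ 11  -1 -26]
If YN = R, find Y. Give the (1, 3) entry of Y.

-6

Since N sits to the right of Y, Y = RN⁻¹.
det N = -2, so N⁻¹ = [[1/2, 5/2, 5], [-1/2, -1/2, 0], [0, 1, 2]].
Y = RN⁻¹ = [[-12, -10, 27], [-17, -11, 40], [11, -1, -26]] · [[1/2, 5/2, 5], [-1/2, -1/2, 0], [0, 1, 2]] = [[-1, 2, -6], [-3, 3, -5], [6, 2, 3]].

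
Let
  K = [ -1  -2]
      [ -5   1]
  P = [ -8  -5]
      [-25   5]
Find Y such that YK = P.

Since K sits to the right of Y, Y = PK⁻¹.
K has determinant -11; K⁻¹ = [[-1/11, -2/11], [-5/11, 1/11]].
Y = PK⁻¹ = [[-8, -5], [-25, 5]] · [[-1/11, -2/11], [-5/11, 1/11]] = [[3, 1], [0, 5]].

Y = [[3, 1], [0, 5]]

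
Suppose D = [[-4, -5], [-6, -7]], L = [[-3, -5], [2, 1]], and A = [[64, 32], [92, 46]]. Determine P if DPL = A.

Left-multiply by D⁻¹ and right-multiply by L⁻¹: P = D⁻¹AL⁻¹.
det D = -2, so D⁻¹ = [[7/2, -5/2], [-3, 2]].
L has determinant 7; L⁻¹ = [[1/7, 5/7], [-2/7, -3/7]].
D⁻¹A = [[-6, -3], [-8, -4]].
P = (D⁻¹A)L⁻¹ = [[0, -3], [0, -4]].

P = [[0, -3], [0, -4]]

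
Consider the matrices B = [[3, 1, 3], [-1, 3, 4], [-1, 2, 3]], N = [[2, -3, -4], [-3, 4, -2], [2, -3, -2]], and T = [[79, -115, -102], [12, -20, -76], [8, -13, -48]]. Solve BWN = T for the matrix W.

W = [[4, -1, 2], [2, 5, 0], [5, -3, -2]]

W = B⁻¹TN⁻¹ (apply B⁻¹ on the left and N⁻¹ on the right).
det B = 5; the adjugate gives B⁻¹ = [[1/5, 3/5, -1], [-1/5, 12/5, -3], [1/5, -7/5, 2]].
det N = -2, so N⁻¹ = [[7, -3, -11], [5, -2, -8], [-1/2, 0, 1/2]].
B⁻¹T = [[15, -22, -18], [-11, 14, -18], [15, -21, -10]].
W = (B⁻¹T)N⁻¹ = [[4, -1, 2], [2, 5, 0], [5, -3, -2]].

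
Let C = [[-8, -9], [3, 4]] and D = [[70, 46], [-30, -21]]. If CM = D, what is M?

Since C multiplies M on the left, M = C⁻¹D.
det C = -5, so C⁻¹ = [[-4/5, -9/5], [3/5, 8/5]].
M = C⁻¹D = [[-4/5, -9/5], [3/5, 8/5]] · [[70, 46], [-30, -21]] = [[-2, 1], [-6, -6]].

M = [[-2, 1], [-6, -6]]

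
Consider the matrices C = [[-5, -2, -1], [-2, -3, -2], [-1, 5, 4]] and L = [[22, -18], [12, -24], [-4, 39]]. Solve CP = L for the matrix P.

C is on the left of P, so left-multiply by C⁻¹: P = C⁻¹L.
det C = 3; the adjugate gives C⁻¹ = [[-2/3, 1, 1/3], [10/3, -7, -8/3], [-13/3, 9, 11/3]].
P = C⁻¹L = [[-2/3, 1, 1/3], [10/3, -7, -8/3], [-13/3, 9, 11/3]] · [[22, -18], [12, -24], [-4, 39]] = [[-4, 1], [0, 4], [-2, 5]].

P = [[-4, 1], [0, 4], [-2, 5]]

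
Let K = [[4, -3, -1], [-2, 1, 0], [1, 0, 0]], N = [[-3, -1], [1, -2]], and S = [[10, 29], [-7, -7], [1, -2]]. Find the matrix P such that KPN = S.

P = [[0, 1], [3, 4], [-2, 3]]

P = K⁻¹SN⁻¹ (apply K⁻¹ on the left and N⁻¹ on the right).
det K = 1, so K⁻¹ = [[0, 0, 1], [0, 1, 2], [-1, -3, -2]].
N has determinant 7; N⁻¹ = [[-2/7, 1/7], [-1/7, -3/7]].
K⁻¹S = [[1, -2], [-5, -11], [9, -4]].
P = (K⁻¹S)N⁻¹ = [[0, 1], [3, 4], [-2, 3]].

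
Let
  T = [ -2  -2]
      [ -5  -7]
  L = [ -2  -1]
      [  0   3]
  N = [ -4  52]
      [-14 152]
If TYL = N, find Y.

Y = T⁻¹NL⁻¹ (apply T⁻¹ on the left and L⁻¹ on the right).
det T = 4, so T⁻¹ = [[-7/4, 1/2], [5/4, -1/2]].
det L = -6, so L⁻¹ = [[-1/2, -1/6], [0, 1/3]].
T⁻¹N = [[0, -15], [2, -11]].
Y = (T⁻¹N)L⁻¹ = [[0, -5], [-1, -4]].

Y = [[0, -5], [-1, -4]]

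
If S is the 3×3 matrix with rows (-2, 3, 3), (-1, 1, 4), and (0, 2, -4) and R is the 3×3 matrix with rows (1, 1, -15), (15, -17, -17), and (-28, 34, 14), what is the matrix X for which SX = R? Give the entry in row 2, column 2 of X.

S is on the left of X, so left-multiply by S⁻¹: X = S⁻¹R.
det S = 6, so S⁻¹ = [[-2, 3, 3/2], [-2/3, 4/3, 5/6], [-1/3, 2/3, 1/6]].
X = S⁻¹R = [[-2, 3, 3/2], [-2/3, 4/3, 5/6], [-1/3, 2/3, 1/6]] · [[1, 1, -15], [15, -17, -17], [-28, 34, 14]] = [[1, -2, 0], [-4, 5, -1], [5, -6, -4]].

5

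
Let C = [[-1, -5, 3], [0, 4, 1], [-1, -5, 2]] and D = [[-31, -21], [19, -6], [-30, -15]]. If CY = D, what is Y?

Y = [[3, 3], [5, 0], [-1, -6]]

C is on the left of Y, so left-multiply by C⁻¹: Y = C⁻¹D.
det C = 4; the adjugate gives C⁻¹ = [[13/4, -5/4, -17/4], [-1/4, 1/4, 1/4], [1, 0, -1]].
Y = C⁻¹D = [[13/4, -5/4, -17/4], [-1/4, 1/4, 1/4], [1, 0, -1]] · [[-31, -21], [19, -6], [-30, -15]] = [[3, 3], [5, 0], [-1, -6]].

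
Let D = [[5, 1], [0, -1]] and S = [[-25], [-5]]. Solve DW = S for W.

Since D multiplies W on the left, W = D⁻¹S.
det D = -5, so D⁻¹ = [[1/5, 1/5], [0, -1]].
W = D⁻¹S = [[1/5, 1/5], [0, -1]] · [[-25], [-5]] = [[-6], [5]].

W = [[-6], [5]]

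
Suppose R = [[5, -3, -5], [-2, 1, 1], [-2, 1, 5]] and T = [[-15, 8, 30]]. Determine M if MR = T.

M = [[-1, 0, 5]]

Right-multiplying both sides by R⁻¹ gives M = TR⁻¹.
det R = -4, so R⁻¹ = [[-1, -5/2, -1/2], [-2, -15/4, -5/4], [0, -1/4, 1/4]].
M = TR⁻¹ = [[-15, 8, 30]] · [[-1, -5/2, -1/2], [-2, -15/4, -5/4], [0, -1/4, 1/4]] = [[-1, 0, 5]].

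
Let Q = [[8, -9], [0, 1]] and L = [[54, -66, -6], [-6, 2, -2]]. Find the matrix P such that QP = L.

Since Q multiplies P on the left, P = Q⁻¹L.
Q has determinant 8; Q⁻¹ = [[1/8, 9/8], [0, 1]].
P = Q⁻¹L = [[1/8, 9/8], [0, 1]] · [[54, -66, -6], [-6, 2, -2]] = [[0, -6, -3], [-6, 2, -2]].

P = [[0, -6, -3], [-6, 2, -2]]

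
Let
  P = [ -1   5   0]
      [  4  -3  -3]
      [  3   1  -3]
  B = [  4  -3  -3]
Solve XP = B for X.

P is on the right of X, so right-multiply by P⁻¹: X = BP⁻¹.
det P = 3; the adjugate gives P⁻¹ = [[4, 5, -5], [1, 1, -1], [13/3, 16/3, -17/3]].
X = BP⁻¹ = [[4, -3, -3]] · [[4, 5, -5], [1, 1, -1], [13/3, 16/3, -17/3]] = [[0, 1, 0]].

X = [[0, 1, 0]]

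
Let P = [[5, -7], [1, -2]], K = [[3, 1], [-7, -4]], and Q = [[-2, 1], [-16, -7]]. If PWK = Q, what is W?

Left-multiply by P⁻¹ and right-multiply by K⁻¹: W = P⁻¹QK⁻¹.
P has determinant -3; P⁻¹ = [[2/3, -7/3], [1/3, -5/3]].
det K = -5; the adjugate gives K⁻¹ = [[4/5, 1/5], [-7/5, -3/5]].
P⁻¹Q = [[36, 17], [26, 12]].
W = (P⁻¹Q)K⁻¹ = [[5, -3], [4, -2]].

W = [[5, -3], [4, -2]]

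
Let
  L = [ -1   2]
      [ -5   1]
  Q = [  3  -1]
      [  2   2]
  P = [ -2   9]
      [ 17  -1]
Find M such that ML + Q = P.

M = [[5, 0], [0, -3]]

ML = P − Q = [[-5, 10], [15, -3]].
Since L sits to the right of M, M = (P − Q)L⁻¹.
L has determinant 9; L⁻¹ = [[1/9, -2/9], [5/9, -1/9]].
M = (P − Q)L⁻¹ = [[5, 0], [0, -3]].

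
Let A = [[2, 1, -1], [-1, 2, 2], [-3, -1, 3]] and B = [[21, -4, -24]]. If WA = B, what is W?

W = [[2, -5, -4]]

Since A sits to the right of W, W = BA⁻¹.
det A = 6; the adjugate gives A⁻¹ = [[4/3, -1/3, 2/3], [-1/2, 1/2, -1/2], [7/6, -1/6, 5/6]].
W = BA⁻¹ = [[21, -4, -24]] · [[4/3, -1/3, 2/3], [-1/2, 1/2, -1/2], [7/6, -1/6, 5/6]] = [[2, -5, -4]].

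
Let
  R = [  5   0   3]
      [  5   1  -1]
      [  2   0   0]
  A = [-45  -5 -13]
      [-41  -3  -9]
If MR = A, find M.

M = [[-6, -5, 5], [-4, -3, -3]]

R is on the right of M, so right-multiply by R⁻¹: M = AR⁻¹.
det R = -6, so R⁻¹ = [[0, 0, 1/2], [1/3, 1, -10/3], [1/3, 0, -5/6]].
M = AR⁻¹ = [[-45, -5, -13], [-41, -3, -9]] · [[0, 0, 1/2], [1/3, 1, -10/3], [1/3, 0, -5/6]] = [[-6, -5, 5], [-4, -3, -3]].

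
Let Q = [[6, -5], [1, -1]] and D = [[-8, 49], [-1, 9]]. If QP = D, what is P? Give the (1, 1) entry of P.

-3

Since Q multiplies P on the left, P = Q⁻¹D.
det Q = -1; the adjugate gives Q⁻¹ = [[1, -5], [1, -6]].
P = Q⁻¹D = [[1, -5], [1, -6]] · [[-8, 49], [-1, 9]] = [[-3, 4], [-2, -5]].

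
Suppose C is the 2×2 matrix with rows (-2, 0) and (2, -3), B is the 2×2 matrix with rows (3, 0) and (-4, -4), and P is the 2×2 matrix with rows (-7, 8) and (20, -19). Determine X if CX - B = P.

CX = P + B = [[-4, 8], [16, -23]].
Left-multiplying both sides by C⁻¹ gives X = C⁻¹(P + B).
det C = 6, so C⁻¹ = [[-1/2, 0], [-1/3, -1/3]].
X = C⁻¹(P + B) = [[2, -4], [-4, 5]].

X = [[2, -4], [-4, 5]]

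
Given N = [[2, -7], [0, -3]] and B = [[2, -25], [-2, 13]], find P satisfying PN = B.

Right-multiplying both sides by N⁻¹ gives P = BN⁻¹.
det N = -6, so N⁻¹ = [[1/2, -7/6], [0, -1/3]].
P = BN⁻¹ = [[2, -25], [-2, 13]] · [[1/2, -7/6], [0, -1/3]] = [[1, 6], [-1, -2]].

P = [[1, 6], [-1, -2]]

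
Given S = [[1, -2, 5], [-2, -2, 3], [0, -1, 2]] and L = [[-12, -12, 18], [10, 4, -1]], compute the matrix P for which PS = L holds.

Right-multiplying both sides by S⁻¹ gives P = LS⁻¹.
det S = 1, so S⁻¹ = [[-1, -1, 4], [4, 2, -13], [2, 1, -6]].
P = LS⁻¹ = [[-12, -12, 18], [10, 4, -1]] · [[-1, -1, 4], [4, 2, -13], [2, 1, -6]] = [[0, 6, 0], [4, -3, -6]].

P = [[0, 6, 0], [4, -3, -6]]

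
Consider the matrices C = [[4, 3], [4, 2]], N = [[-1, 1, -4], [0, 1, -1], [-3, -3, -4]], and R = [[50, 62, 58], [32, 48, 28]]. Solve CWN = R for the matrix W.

Left-multiply by C⁻¹ and right-multiply by N⁻¹: W = C⁻¹RN⁻¹.
det C = -4; the adjugate gives C⁻¹ = [[-1/2, 3/4], [1, -1]].
N has determinant -2; N⁻¹ = [[7/2, -8, -3/2], [-3/2, 4, 1/2], [-3/2, 3, 1/2]].
C⁻¹R = [[-1, 5, -8], [18, 14, 30]].
W = (C⁻¹R)N⁻¹ = [[1, 4, 0], [-3, 2, -5]].

W = [[1, 4, 0], [-3, 2, -5]]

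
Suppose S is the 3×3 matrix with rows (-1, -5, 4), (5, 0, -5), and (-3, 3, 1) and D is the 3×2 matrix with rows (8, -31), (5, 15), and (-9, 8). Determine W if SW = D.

Left-multiplying both sides by S⁻¹ gives W = S⁻¹D.
det S = -5; the adjugate gives S⁻¹ = [[-3, -17/5, -5], [-2, -11/5, -3], [-3, -18/5, -5]].
W = S⁻¹D = [[-3, -17/5, -5], [-2, -11/5, -3], [-3, -18/5, -5]] · [[8, -31], [5, 15], [-9, 8]] = [[4, 2], [0, 5], [3, -1]].

W = [[4, 2], [0, 5], [3, -1]]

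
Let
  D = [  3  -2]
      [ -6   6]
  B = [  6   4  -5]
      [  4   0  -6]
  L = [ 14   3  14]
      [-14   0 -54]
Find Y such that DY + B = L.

DY = L − B = [[8, -1, 19], [-18, 0, -48]].
Left-multiplying both sides by D⁻¹ gives Y = D⁻¹(L − B).
det D = 6; the adjugate gives D⁻¹ = [[1, 1/3], [1, 1/2]].
Y = D⁻¹(L − B) = [[2, -1, 3], [-1, -1, -5]].

Y = [[2, -1, 3], [-1, -1, -5]]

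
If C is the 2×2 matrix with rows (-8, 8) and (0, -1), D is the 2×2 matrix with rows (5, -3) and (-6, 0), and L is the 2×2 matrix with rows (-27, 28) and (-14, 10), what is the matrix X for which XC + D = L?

XC = L − D = [[-32, 31], [-8, 10]].
Since C sits to the right of X, X = (L − D)C⁻¹.
C has determinant 8; C⁻¹ = [[-1/8, -1], [0, -1]].
X = (L − D)C⁻¹ = [[4, 1], [1, -2]].

X = [[4, 1], [1, -2]]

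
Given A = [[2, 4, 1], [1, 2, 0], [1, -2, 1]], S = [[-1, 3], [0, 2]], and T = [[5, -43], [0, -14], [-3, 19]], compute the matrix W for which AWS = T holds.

W = [[4, -1], [-2, -3], [-5, 0]]

Left-multiply by A⁻¹ and right-multiply by S⁻¹: W = A⁻¹TS⁻¹.
det A = -4; the adjugate gives A⁻¹ = [[-1/2, 3/2, 1/2], [1/4, -1/4, -1/4], [1, -2, 0]].
S has determinant -2; S⁻¹ = [[-1, 3/2], [0, 1/2]].
A⁻¹T = [[-4, 10], [2, -12], [5, -15]].
W = (A⁻¹T)S⁻¹ = [[4, -1], [-2, -3], [-5, 0]].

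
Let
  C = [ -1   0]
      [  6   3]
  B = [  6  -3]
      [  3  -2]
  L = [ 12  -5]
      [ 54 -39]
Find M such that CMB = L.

Left-multiply by C⁻¹ and right-multiply by B⁻¹: M = C⁻¹LB⁻¹.
det C = -3; the adjugate gives C⁻¹ = [[-1, 0], [2, 1/3]].
det B = -3; the adjugate gives B⁻¹ = [[2/3, -1], [1, -2]].
C⁻¹L = [[-12, 5], [42, -23]].
M = (C⁻¹L)B⁻¹ = [[-3, 2], [5, 4]].

M = [[-3, 2], [5, 4]]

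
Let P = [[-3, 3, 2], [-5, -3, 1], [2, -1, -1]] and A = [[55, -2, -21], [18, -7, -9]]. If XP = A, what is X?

Right-multiplying both sides by P⁻¹ gives X = AP⁻¹.
det P = 1, so P⁻¹ = [[4, 1, 9], [-3, -1, -7], [11, 3, 24]].
X = AP⁻¹ = [[55, -2, -21], [18, -7, -9]] · [[4, 1, 9], [-3, -1, -7], [11, 3, 24]] = [[-5, -6, 5], [-6, -2, -5]].

X = [[-5, -6, 5], [-6, -2, -5]]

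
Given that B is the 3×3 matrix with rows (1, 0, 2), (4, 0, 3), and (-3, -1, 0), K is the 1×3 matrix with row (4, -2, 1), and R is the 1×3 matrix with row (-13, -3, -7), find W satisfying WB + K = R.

WB = R − K = [[-17, -1, -8]].
Right-multiplying both sides by B⁻¹ gives W = (R − K)B⁻¹.
det B = -5, so B⁻¹ = [[-3/5, 2/5, 0], [9/5, -6/5, -1], [4/5, -1/5, 0]].
W = (R − K)B⁻¹ = [[2, -4, 1]].

W = [[2, -4, 1]]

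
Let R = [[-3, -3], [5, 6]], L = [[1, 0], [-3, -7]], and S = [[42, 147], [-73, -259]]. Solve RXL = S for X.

Left-multiply by R⁻¹ and right-multiply by L⁻¹: X = R⁻¹SL⁻¹.
R has determinant -3; R⁻¹ = [[-2, -1], [5/3, 1]].
det L = -7; the adjugate gives L⁻¹ = [[1, 0], [-3/7, -1/7]].
R⁻¹S = [[-11, -35], [-3, -14]].
X = (R⁻¹S)L⁻¹ = [[4, 5], [3, 2]].

X = [[4, 5], [3, 2]]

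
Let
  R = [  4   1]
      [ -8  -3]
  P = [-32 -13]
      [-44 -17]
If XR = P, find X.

Right-multiplying both sides by R⁻¹ gives X = PR⁻¹.
det R = -4, so R⁻¹ = [[3/4, 1/4], [-2, -1]].
X = PR⁻¹ = [[-32, -13], [-44, -17]] · [[3/4, 1/4], [-2, -1]] = [[2, 5], [1, 6]].

X = [[2, 5], [1, 6]]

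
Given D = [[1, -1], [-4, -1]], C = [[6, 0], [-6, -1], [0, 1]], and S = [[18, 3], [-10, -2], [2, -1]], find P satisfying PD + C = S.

PD = S − C = [[12, 3], [-4, -1], [2, -2]].
D is on the right of P, so right-multiply by D⁻¹: P = (S − C)D⁻¹.
det D = -5, so D⁻¹ = [[1/5, -1/5], [-4/5, -1/5]].
P = (S − C)D⁻¹ = [[0, -3], [0, 1], [2, 0]].

P = [[0, -3], [0, 1], [2, 0]]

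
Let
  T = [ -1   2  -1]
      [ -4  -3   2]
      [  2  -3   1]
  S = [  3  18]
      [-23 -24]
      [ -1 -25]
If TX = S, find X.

T is on the left of X, so left-multiply by T⁻¹: X = T⁻¹S.
det T = -5, so T⁻¹ = [[-3/5, -1/5, -1/5], [-8/5, -1/5, -6/5], [-18/5, -1/5, -11/5]].
X = T⁻¹S = [[-3/5, -1/5, -1/5], [-8/5, -1/5, -6/5], [-18/5, -1/5, -11/5]] · [[3, 18], [-23, -24], [-1, -25]] = [[3, -1], [1, 6], [-4, -5]].

X = [[3, -1], [1, 6], [-4, -5]]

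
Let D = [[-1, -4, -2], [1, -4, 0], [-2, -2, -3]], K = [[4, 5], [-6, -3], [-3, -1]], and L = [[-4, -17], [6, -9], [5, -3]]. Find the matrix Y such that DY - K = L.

Y = [[4, 4], [1, 4], [-4, -4]]

DY = L + K = [[0, -12], [0, -12], [2, -4]].
Left-multiplying both sides by D⁻¹ gives Y = D⁻¹(L + K).
det D = -4; the adjugate gives D⁻¹ = [[-3, 2, 2], [-3/4, 1/4, 1/2], [5/2, -3/2, -2]].
Y = D⁻¹(L + K) = [[4, 4], [1, 4], [-4, -4]].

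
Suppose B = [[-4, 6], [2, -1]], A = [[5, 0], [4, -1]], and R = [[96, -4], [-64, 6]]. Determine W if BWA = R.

Left-multiply by B⁻¹ and right-multiply by A⁻¹: W = B⁻¹RA⁻¹.
B has determinant -8; B⁻¹ = [[1/8, 3/4], [1/4, 1/2]].
det A = -5, so A⁻¹ = [[1/5, 0], [4/5, -1]].
B⁻¹R = [[-36, 4], [-8, 2]].
W = (B⁻¹R)A⁻¹ = [[-4, -4], [0, -2]].

W = [[-4, -4], [0, -2]]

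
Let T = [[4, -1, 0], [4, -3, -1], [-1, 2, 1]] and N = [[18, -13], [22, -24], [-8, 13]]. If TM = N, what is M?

M = [[4, -2], [-2, 5], [0, 1]]

Since T multiplies M on the left, M = T⁻¹N.
det T = -1; the adjugate gives T⁻¹ = [[1, -1, -1], [3, -4, -4], [-5, 7, 8]].
M = T⁻¹N = [[1, -1, -1], [3, -4, -4], [-5, 7, 8]] · [[18, -13], [22, -24], [-8, 13]] = [[4, -2], [-2, 5], [0, 1]].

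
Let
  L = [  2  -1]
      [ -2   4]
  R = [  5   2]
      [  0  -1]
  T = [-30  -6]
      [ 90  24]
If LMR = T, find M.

Left-multiply by L⁻¹ and right-multiply by R⁻¹: M = L⁻¹TR⁻¹.
det L = 6, so L⁻¹ = [[2/3, 1/6], [1/3, 1/3]].
R has determinant -5; R⁻¹ = [[1/5, 2/5], [0, -1]].
L⁻¹T = [[-5, 0], [20, 6]].
M = (L⁻¹T)R⁻¹ = [[-1, -2], [4, 2]].

M = [[-1, -2], [4, 2]]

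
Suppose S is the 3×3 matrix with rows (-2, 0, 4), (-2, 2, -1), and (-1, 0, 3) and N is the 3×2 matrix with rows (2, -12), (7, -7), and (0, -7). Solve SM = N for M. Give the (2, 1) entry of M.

S is on the left of M, so left-multiply by S⁻¹: M = S⁻¹N.
det S = -4, so S⁻¹ = [[-3/2, 0, 2], [-7/4, 1/2, 5/2], [-1/2, 0, 1]].
M = S⁻¹N = [[-3/2, 0, 2], [-7/4, 1/2, 5/2], [-1/2, 0, 1]] · [[2, -12], [7, -7], [0, -7]] = [[-3, 4], [0, 0], [-1, -1]].

0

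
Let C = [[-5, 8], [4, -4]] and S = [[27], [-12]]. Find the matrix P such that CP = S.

P = [[1], [4]]

C is on the left of P, so left-multiply by C⁻¹: P = C⁻¹S.
C has determinant -12; C⁻¹ = [[1/3, 2/3], [1/3, 5/12]].
P = C⁻¹S = [[1/3, 2/3], [1/3, 5/12]] · [[27], [-12]] = [[1], [4]].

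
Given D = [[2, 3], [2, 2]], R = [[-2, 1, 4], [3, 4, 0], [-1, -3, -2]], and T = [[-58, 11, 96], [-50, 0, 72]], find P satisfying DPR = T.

P = D⁻¹TR⁻¹ (apply D⁻¹ on the left and R⁻¹ on the right).
det D = -2, so D⁻¹ = [[-1, 3/2], [1, -1]].
det R = 2; the adjugate gives R⁻¹ = [[-4, -5, -8], [3, 4, 6], [-5/2, -7/2, -11/2]].
D⁻¹T = [[-17, -11, 12], [-8, 11, 24]].
P = (D⁻¹T)R⁻¹ = [[5, -1, 4], [5, 0, -2]].

P = [[5, -1, 4], [5, 0, -2]]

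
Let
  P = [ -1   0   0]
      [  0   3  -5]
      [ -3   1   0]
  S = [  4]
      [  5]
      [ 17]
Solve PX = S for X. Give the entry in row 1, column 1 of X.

Left-multiplying both sides by P⁻¹ gives X = P⁻¹S.
P has determinant -5; P⁻¹ = [[-1, 0, 0], [-3, 0, 1], [-9/5, -1/5, 3/5]].
X = P⁻¹S = [[-1, 0, 0], [-3, 0, 1], [-9/5, -1/5, 3/5]] · [[4], [5], [17]] = [[-4], [5], [2]].

-4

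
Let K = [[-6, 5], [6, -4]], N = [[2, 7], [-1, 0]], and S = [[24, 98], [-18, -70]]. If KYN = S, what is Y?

Y = [[1, 1], [4, 2]]

Left-multiply by K⁻¹ and right-multiply by N⁻¹: Y = K⁻¹SN⁻¹.
det K = -6, so K⁻¹ = [[2/3, 5/6], [1, 1]].
det N = 7; the adjugate gives N⁻¹ = [[0, -1], [1/7, 2/7]].
K⁻¹S = [[1, 7], [6, 28]].
Y = (K⁻¹S)N⁻¹ = [[1, 1], [4, 2]].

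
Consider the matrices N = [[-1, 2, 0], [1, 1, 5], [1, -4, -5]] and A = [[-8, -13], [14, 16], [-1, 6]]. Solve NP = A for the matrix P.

P = [[2, 5], [-3, -4], [3, 3]]

N is on the left of P, so left-multiply by N⁻¹: P = N⁻¹A.
det N = 5, so N⁻¹ = [[3, 2, 2], [2, 1, 1], [-1, -2/5, -3/5]].
P = N⁻¹A = [[3, 2, 2], [2, 1, 1], [-1, -2/5, -3/5]] · [[-8, -13], [14, 16], [-1, 6]] = [[2, 5], [-3, -4], [3, 3]].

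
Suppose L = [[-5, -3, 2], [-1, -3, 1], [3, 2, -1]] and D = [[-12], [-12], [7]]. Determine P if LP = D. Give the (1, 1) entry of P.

Left-multiplying both sides by L⁻¹ gives P = L⁻¹D.
det L = 3; the adjugate gives L⁻¹ = [[1/3, 1/3, 1], [2/3, -1/3, 1], [7/3, 1/3, 4]].
P = L⁻¹D = [[1/3, 1/3, 1], [2/3, -1/3, 1], [7/3, 1/3, 4]] · [[-12], [-12], [7]] = [[-1], [3], [-4]].

-1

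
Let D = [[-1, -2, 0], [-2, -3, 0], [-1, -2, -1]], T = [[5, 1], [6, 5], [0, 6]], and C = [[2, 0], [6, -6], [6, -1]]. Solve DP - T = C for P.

P = [[-3, 5], [-2, -3], [1, -4]]

DP = C + T = [[7, 1], [12, -1], [6, 5]].
D is on the left of P, so left-multiply by D⁻¹: P = D⁻¹(C + T).
det D = 1; the adjugate gives D⁻¹ = [[3, -2, 0], [-2, 1, 0], [1, 0, -1]].
P = D⁻¹(C + T) = [[-3, 5], [-2, -3], [1, -4]].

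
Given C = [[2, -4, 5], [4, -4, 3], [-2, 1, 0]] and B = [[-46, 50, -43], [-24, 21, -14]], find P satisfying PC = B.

Since C sits to the right of P, P = BC⁻¹.
det C = -2, so C⁻¹ = [[3/2, -5/2, -4], [3, -5, -7], [2, -3, -4]].
P = BC⁻¹ = [[-46, 50, -43], [-24, 21, -14]] · [[3/2, -5/2, -4], [3, -5, -7], [2, -3, -4]] = [[-5, -6, 6], [-1, -3, 5]].

P = [[-5, -6, 6], [-1, -3, 5]]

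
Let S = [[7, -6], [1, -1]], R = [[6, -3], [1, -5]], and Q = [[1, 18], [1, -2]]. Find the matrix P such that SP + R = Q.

P = [[-5, 3], [-5, 0]]

SP = Q − R = [[-5, 21], [0, 3]].
Left-multiplying both sides by S⁻¹ gives P = S⁻¹(Q − R).
det S = -1; the adjugate gives S⁻¹ = [[1, -6], [1, -7]].
P = S⁻¹(Q − R) = [[-5, 3], [-5, 0]].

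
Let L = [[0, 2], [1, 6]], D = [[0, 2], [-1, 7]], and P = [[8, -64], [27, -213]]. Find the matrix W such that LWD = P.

Isolating W: multiply by L⁻¹ from the left and D⁻¹ from the right, so W = L⁻¹PD⁻¹.
det L = -2, so L⁻¹ = [[-3, 1], [1/2, 0]].
D has determinant 2; D⁻¹ = [[7/2, -1], [1/2, 0]].
L⁻¹P = [[3, -21], [4, -32]].
W = (L⁻¹P)D⁻¹ = [[0, -3], [-2, -4]].

W = [[0, -3], [-2, -4]]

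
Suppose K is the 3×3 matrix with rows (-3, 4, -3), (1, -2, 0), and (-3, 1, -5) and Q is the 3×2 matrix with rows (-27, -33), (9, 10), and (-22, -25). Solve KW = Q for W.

W = [[3, -2], [-3, -6], [2, 5]]

Since K multiplies W on the left, W = K⁻¹Q.
K has determinant 5; K⁻¹ = [[2, 17/5, -6/5], [1, 6/5, -3/5], [-1, -9/5, 2/5]].
W = K⁻¹Q = [[2, 17/5, -6/5], [1, 6/5, -3/5], [-1, -9/5, 2/5]] · [[-27, -33], [9, 10], [-22, -25]] = [[3, -2], [-3, -6], [2, 5]].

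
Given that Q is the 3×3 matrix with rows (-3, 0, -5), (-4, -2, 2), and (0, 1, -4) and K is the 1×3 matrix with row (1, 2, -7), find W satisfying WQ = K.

Q is on the right of W, so right-multiply by Q⁻¹: W = KQ⁻¹.
det Q = 2; the adjugate gives Q⁻¹ = [[3, -5/2, -5], [-8, 6, 13], [-2, 3/2, 3]].
W = KQ⁻¹ = [[1, 2, -7]] · [[3, -5/2, -5], [-8, 6, 13], [-2, 3/2, 3]] = [[1, -1, 0]].

W = [[1, -1, 0]]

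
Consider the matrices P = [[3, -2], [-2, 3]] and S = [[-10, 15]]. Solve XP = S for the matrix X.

X = [[0, 5]]

Right-multiplying both sides by P⁻¹ gives X = SP⁻¹.
det P = 5, so P⁻¹ = [[3/5, 2/5], [2/5, 3/5]].
X = SP⁻¹ = [[-10, 15]] · [[3/5, 2/5], [2/5, 3/5]] = [[0, 5]].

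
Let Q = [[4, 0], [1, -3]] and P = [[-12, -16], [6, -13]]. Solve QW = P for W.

Since Q multiplies W on the left, W = Q⁻¹P.
Q has determinant -12; Q⁻¹ = [[1/4, 0], [1/12, -1/3]].
W = Q⁻¹P = [[1/4, 0], [1/12, -1/3]] · [[-12, -16], [6, -13]] = [[-3, -4], [-3, 3]].

W = [[-3, -4], [-3, 3]]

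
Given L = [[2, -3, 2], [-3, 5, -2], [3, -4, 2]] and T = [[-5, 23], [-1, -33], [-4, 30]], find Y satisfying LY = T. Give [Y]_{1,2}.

4

Left-multiplying both sides by L⁻¹ gives Y = L⁻¹T.
det L = -2; the adjugate gives L⁻¹ = [[-1, 1, 2], [0, 1, 1], [3/2, 1/2, -1/2]].
Y = L⁻¹T = [[-1, 1, 2], [0, 1, 1], [3/2, 1/2, -1/2]] · [[-5, 23], [-1, -33], [-4, 30]] = [[-4, 4], [-5, -3], [-6, 3]].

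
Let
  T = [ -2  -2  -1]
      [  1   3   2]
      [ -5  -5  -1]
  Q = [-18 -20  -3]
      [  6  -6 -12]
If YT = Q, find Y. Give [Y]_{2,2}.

-6

Right-multiplying both sides by T⁻¹ gives Y = QT⁻¹.
T has determinant -6; T⁻¹ = [[-7/6, -1/2, 1/6], [3/2, 1/2, -1/2], [-5/3, 0, 2/3]].
Y = QT⁻¹ = [[-18, -20, -3], [6, -6, -12]] · [[-7/6, -1/2, 1/6], [3/2, 1/2, -1/2], [-5/3, 0, 2/3]] = [[-4, -1, 5], [4, -6, -4]].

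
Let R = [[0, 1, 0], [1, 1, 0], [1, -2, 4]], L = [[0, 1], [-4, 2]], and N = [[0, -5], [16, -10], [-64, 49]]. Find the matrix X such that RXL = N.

X = [[3, -4], [-5, 0], [1, 5]]

Left-multiply by R⁻¹ and right-multiply by L⁻¹: X = R⁻¹NL⁻¹.
R has determinant -4; R⁻¹ = [[-1, 1, 0], [1, 0, 0], [3/4, -1/4, 1/4]].
det L = 4, so L⁻¹ = [[1/2, -1/4], [1, 0]].
R⁻¹N = [[16, -5], [0, -5], [-20, 11]].
X = (R⁻¹N)L⁻¹ = [[3, -4], [-5, 0], [1, 5]].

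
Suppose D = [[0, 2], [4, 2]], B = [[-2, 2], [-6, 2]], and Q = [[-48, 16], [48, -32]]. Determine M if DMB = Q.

M = [[-3, -3], [0, 4]]

M = D⁻¹QB⁻¹ (apply D⁻¹ on the left and B⁻¹ on the right).
det D = -8; the adjugate gives D⁻¹ = [[-1/4, 1/4], [1/2, 0]].
det B = 8; the adjugate gives B⁻¹ = [[1/4, -1/4], [3/4, -1/4]].
D⁻¹Q = [[24, -12], [-24, 8]].
M = (D⁻¹Q)B⁻¹ = [[-3, -3], [0, 4]].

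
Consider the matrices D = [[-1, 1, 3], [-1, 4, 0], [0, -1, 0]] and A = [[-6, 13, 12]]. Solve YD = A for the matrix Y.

Y = [[4, 2, -1]]

Right-multiplying both sides by D⁻¹ gives Y = AD⁻¹.
det D = 3, so D⁻¹ = [[0, -1, -4], [0, 0, -1], [1/3, -1/3, -1]].
Y = AD⁻¹ = [[-6, 13, 12]] · [[0, -1, -4], [0, 0, -1], [1/3, -1/3, -1]] = [[4, 2, -1]].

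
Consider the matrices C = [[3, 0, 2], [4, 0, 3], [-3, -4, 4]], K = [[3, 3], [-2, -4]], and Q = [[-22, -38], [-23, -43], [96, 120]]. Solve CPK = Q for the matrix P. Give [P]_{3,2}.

-2

P = C⁻¹QK⁻¹ (apply C⁻¹ on the left and K⁻¹ on the right).
det C = 4, so C⁻¹ = [[3, -2, 0], [-25/4, 9/2, -1/4], [-4, 3, 0]].
det K = -6; the adjugate gives K⁻¹ = [[2/3, 1/2], [-1/3, -1/2]].
C⁻¹Q = [[-20, -28], [10, 14], [19, 23]].
P = (C⁻¹Q)K⁻¹ = [[-4, 4], [2, -2], [5, -2]].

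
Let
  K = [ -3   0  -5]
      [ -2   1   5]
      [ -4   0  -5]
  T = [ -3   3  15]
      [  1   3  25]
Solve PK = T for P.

P = [[3, 3, -3], [-1, 3, -1]]

Since K sits to the right of P, P = TK⁻¹.
det K = -5; the adjugate gives K⁻¹ = [[1, 0, -1], [6, 1, -5], [-4/5, 0, 3/5]].
P = TK⁻¹ = [[-3, 3, 15], [1, 3, 25]] · [[1, 0, -1], [6, 1, -5], [-4/5, 0, 3/5]] = [[3, 3, -3], [-1, 3, -1]].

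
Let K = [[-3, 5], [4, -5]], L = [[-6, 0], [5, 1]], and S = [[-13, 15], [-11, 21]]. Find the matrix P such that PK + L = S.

PK = S − L = [[-7, 15], [-16, 20]].
Since K sits to the right of P, P = (S − L)K⁻¹.
K has determinant -5; K⁻¹ = [[1, 1], [4/5, 3/5]].
P = (S − L)K⁻¹ = [[5, 2], [0, -4]].

P = [[5, 2], [0, -4]]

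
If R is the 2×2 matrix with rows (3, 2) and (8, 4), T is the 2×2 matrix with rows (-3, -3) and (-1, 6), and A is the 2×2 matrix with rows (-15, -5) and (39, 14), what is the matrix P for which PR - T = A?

PR = A + T = [[-18, -8], [38, 20]].
Since R sits to the right of P, P = (A + T)R⁻¹.
det R = -4, so R⁻¹ = [[-1, 1/2], [2, -3/4]].
P = (A + T)R⁻¹ = [[2, -3], [2, 4]].

P = [[2, -3], [2, 4]]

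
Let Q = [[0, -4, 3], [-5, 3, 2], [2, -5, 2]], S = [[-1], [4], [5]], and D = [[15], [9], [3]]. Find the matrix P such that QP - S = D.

P = [[-3], [-2], [2]]

QP = D + S = [[14], [13], [8]].
Since Q multiplies P on the left, P = Q⁻¹(D + S).
det Q = 1, so Q⁻¹ = [[16, -7, -17], [14, -6, -15], [19, -8, -20]].
P = Q⁻¹(D + S) = [[-3], [-2], [2]].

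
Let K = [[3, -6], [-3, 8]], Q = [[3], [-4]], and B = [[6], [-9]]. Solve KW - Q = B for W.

W = [[-1], [-2]]

KW = B + Q = [[9], [-13]].
K is on the left of W, so left-multiply by K⁻¹: W = K⁻¹(B + Q).
K has determinant 6; K⁻¹ = [[4/3, 1], [1/2, 1/2]].
W = K⁻¹(B + Q) = [[-1], [-2]].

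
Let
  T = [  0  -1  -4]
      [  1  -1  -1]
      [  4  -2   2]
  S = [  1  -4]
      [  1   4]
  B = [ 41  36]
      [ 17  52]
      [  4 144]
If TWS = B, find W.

Left-multiply by T⁻¹ and right-multiply by S⁻¹: W = T⁻¹BS⁻¹.
det T = -2; the adjugate gives T⁻¹ = [[2, -5, 3/2], [3, -8, 2], [-1, 2, -1/2]].
det S = 8; the adjugate gives S⁻¹ = [[1/2, 1/2], [-1/8, 1/8]].
T⁻¹B = [[3, 28], [-5, -20], [-9, -4]].
W = (T⁻¹B)S⁻¹ = [[-2, 5], [0, -5], [-4, -5]].

W = [[-2, 5], [0, -5], [-4, -5]]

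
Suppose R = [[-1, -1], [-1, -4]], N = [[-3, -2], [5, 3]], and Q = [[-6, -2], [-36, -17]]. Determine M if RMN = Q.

M = [[3, 1], [5, 5]]

Left-multiply by R⁻¹ and right-multiply by N⁻¹: M = R⁻¹QN⁻¹.
det R = 3; the adjugate gives R⁻¹ = [[-4/3, 1/3], [1/3, -1/3]].
det N = 1, so N⁻¹ = [[3, 2], [-5, -3]].
R⁻¹Q = [[-4, -3], [10, 5]].
M = (R⁻¹Q)N⁻¹ = [[3, 1], [5, 5]].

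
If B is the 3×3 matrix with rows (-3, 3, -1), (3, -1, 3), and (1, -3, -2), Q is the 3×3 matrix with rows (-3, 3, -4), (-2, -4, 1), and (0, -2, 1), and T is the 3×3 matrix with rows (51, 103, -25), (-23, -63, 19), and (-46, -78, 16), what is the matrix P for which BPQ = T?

Isolating P: multiply by B⁻¹ from the left and Q⁻¹ from the right, so P = B⁻¹TQ⁻¹.
det B = 2, so B⁻¹ = [[11/2, 9/2, 4], [9/2, 7/2, 3], [-4, -3, -3]].
Q has determinant -4; Q⁻¹ = [[1/2, -5/4, 13/4], [-1/2, 3/4, -11/4], [-1, 3/2, -9/2]].
B⁻¹T = [[-7, -29, 12], [11, 9, 2], [3, 11, -5]].
P = (B⁻¹T)Q⁻¹ = [[-1, 5, 3], [-1, -4, 2], [1, -3, 2]].

P = [[-1, 5, 3], [-1, -4, 2], [1, -3, 2]]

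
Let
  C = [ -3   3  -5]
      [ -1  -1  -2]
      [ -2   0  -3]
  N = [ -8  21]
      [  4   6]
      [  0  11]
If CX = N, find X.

Since C multiplies X on the left, X = C⁻¹N.
det C = 4; the adjugate gives C⁻¹ = [[3/4, 9/4, -11/4], [1/4, -1/4, -1/4], [-1/2, -3/2, 3/2]].
X = C⁻¹N = [[3/4, 9/4, -11/4], [1/4, -1/4, -1/4], [-1/2, -3/2, 3/2]] · [[-8, 21], [4, 6], [0, 11]] = [[3, -1], [-3, 1], [-2, -3]].

X = [[3, -1], [-3, 1], [-2, -3]]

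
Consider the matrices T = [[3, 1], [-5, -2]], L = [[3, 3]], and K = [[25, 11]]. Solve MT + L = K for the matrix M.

M = [[4, -2]]

MT = K − L = [[22, 8]].
Since T sits to the right of M, M = (K − L)T⁻¹.
det T = -1, so T⁻¹ = [[2, 1], [-5, -3]].
M = (K − L)T⁻¹ = [[4, -2]].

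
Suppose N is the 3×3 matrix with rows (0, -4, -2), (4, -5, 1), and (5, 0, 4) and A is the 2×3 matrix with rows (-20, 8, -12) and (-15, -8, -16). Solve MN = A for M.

M = [[-2, 0, -4], [2, 0, -3]]

N is on the right of M, so right-multiply by N⁻¹: M = AN⁻¹.
det N = -6, so N⁻¹ = [[10/3, -8/3, 7/3], [11/6, -5/3, 4/3], [-25/6, 10/3, -8/3]].
M = AN⁻¹ = [[-20, 8, -12], [-15, -8, -16]] · [[10/3, -8/3, 7/3], [11/6, -5/3, 4/3], [-25/6, 10/3, -8/3]] = [[-2, 0, -4], [2, 0, -3]].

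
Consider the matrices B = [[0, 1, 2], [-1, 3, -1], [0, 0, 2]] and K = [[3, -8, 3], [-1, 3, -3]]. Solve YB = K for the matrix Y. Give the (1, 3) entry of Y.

B is on the right of Y, so right-multiply by B⁻¹: Y = KB⁻¹.
det B = 2, so B⁻¹ = [[3, -1, -7/2], [1, 0, -1], [0, 0, 1/2]].
Y = KB⁻¹ = [[3, -8, 3], [-1, 3, -3]] · [[3, -1, -7/2], [1, 0, -1], [0, 0, 1/2]] = [[1, -3, -1], [0, 1, -1]].

-1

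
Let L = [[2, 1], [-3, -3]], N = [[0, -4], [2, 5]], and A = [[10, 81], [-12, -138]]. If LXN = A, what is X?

Isolating X: multiply by L⁻¹ from the left and N⁻¹ from the right, so X = L⁻¹AN⁻¹.
det L = -3, so L⁻¹ = [[1, 1/3], [-1, -2/3]].
det N = 8, so N⁻¹ = [[5/8, 1/2], [-1/4, 0]].
L⁻¹A = [[6, 35], [-2, 11]].
X = (L⁻¹A)N⁻¹ = [[-5, 3], [-4, -1]].

X = [[-5, 3], [-4, -1]]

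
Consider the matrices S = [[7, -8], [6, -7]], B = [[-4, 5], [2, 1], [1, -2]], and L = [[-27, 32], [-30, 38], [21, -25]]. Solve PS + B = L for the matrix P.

PS = L − B = [[-23, 27], [-32, 37], [20, -23]].
Since S sits to the right of P, P = (L − B)S⁻¹.
S has determinant -1; S⁻¹ = [[7, -8], [6, -7]].
P = (L − B)S⁻¹ = [[1, -5], [-2, -3], [2, 1]].

P = [[1, -5], [-2, -3], [2, 1]]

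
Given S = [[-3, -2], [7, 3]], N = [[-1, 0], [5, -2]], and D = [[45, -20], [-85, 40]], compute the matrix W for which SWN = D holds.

W = [[-3, -2], [2, -2]]

Isolating W: multiply by S⁻¹ from the left and N⁻¹ from the right, so W = S⁻¹DN⁻¹.
S has determinant 5; S⁻¹ = [[3/5, 2/5], [-7/5, -3/5]].
N has determinant 2; N⁻¹ = [[-1, 0], [-5/2, -1/2]].
S⁻¹D = [[-7, 4], [-12, 4]].
W = (S⁻¹D)N⁻¹ = [[-3, -2], [2, -2]].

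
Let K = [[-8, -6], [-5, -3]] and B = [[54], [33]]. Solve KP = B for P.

P = [[-6], [-1]]

Left-multiplying both sides by K⁻¹ gives P = K⁻¹B.
det K = -6, so K⁻¹ = [[1/2, -1], [-5/6, 4/3]].
P = K⁻¹B = [[1/2, -1], [-5/6, 4/3]] · [[54], [33]] = [[-6], [-1]].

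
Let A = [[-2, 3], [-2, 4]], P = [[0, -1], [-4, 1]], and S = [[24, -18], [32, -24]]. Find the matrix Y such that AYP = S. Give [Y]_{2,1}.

Y = A⁻¹SP⁻¹ (apply A⁻¹ on the left and P⁻¹ on the right).
det A = -2, so A⁻¹ = [[-2, 3/2], [-1, 1]].
P has determinant -4; P⁻¹ = [[-1/4, -1/4], [-1, 0]].
A⁻¹S = [[0, 0], [8, -6]].
Y = (A⁻¹S)P⁻¹ = [[0, 0], [4, -2]].

4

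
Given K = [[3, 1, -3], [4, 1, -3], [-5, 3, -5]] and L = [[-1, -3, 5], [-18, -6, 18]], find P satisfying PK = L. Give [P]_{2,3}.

0

Since K sits to the right of P, P = LK⁻¹.
det K = -4, so K⁻¹ = [[-1, 1, 0], [-35/4, 15/2, 3/4], [-17/4, 7/2, 1/4]].
P = LK⁻¹ = [[-1, -3, 5], [-18, -6, 18]] · [[-1, 1, 0], [-35/4, 15/2, 3/4], [-17/4, 7/2, 1/4]] = [[6, -6, -1], [-6, 0, 0]].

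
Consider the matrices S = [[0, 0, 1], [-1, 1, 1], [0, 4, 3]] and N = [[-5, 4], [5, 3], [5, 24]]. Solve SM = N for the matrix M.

M = [[-5, 4], [5, 3], [-5, 4]]

Since S multiplies M on the left, M = S⁻¹N.
det S = -4, so S⁻¹ = [[1/4, -1, 1/4], [-3/4, 0, 1/4], [1, 0, 0]].
M = S⁻¹N = [[1/4, -1, 1/4], [-3/4, 0, 1/4], [1, 0, 0]] · [[-5, 4], [5, 3], [5, 24]] = [[-5, 4], [5, 3], [-5, 4]].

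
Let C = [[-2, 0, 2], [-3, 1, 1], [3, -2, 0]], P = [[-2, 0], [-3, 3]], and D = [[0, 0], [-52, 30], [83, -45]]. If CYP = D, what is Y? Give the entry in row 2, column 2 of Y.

0

Left-multiply by C⁻¹ and right-multiply by P⁻¹: Y = C⁻¹DP⁻¹.
det C = 2; the adjugate gives C⁻¹ = [[1, -2, -1], [3/2, -3, -2], [3/2, -2, -1]].
det P = -6, so P⁻¹ = [[-1/2, 0], [-1/2, 1/3]].
C⁻¹D = [[21, -15], [-10, 0], [21, -15]].
Y = (C⁻¹D)P⁻¹ = [[-3, -5], [5, 0], [-3, -5]].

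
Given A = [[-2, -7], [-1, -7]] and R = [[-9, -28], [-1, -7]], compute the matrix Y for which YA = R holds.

Y = [[5, -1], [0, 1]]

Since A sits to the right of Y, Y = RA⁻¹.
A has determinant 7; A⁻¹ = [[-1, 1], [1/7, -2/7]].
Y = RA⁻¹ = [[-9, -28], [-1, -7]] · [[-1, 1], [1/7, -2/7]] = [[5, -1], [0, 1]].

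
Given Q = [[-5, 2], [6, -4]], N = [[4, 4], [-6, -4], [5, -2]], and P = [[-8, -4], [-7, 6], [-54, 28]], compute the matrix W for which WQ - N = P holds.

WQ = P + N = [[-4, 0], [-13, 2], [-49, 26]].
Since Q sits to the right of W, W = (P + N)Q⁻¹.
Q has determinant 8; Q⁻¹ = [[-1/2, -1/4], [-3/4, -5/8]].
W = (P + N)Q⁻¹ = [[2, 1], [5, 2], [5, -4]].

W = [[2, 1], [5, 2], [5, -4]]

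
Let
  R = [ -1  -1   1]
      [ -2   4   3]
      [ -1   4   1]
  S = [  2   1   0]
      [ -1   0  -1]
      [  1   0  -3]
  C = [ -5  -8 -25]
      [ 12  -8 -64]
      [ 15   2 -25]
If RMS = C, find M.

Isolating M: multiply by R⁻¹ from the left and S⁻¹ from the right, so M = R⁻¹CS⁻¹.
det R = 5; the adjugate gives R⁻¹ = [[-8/5, 1, -7/5], [-1/5, 0, 1/5], [-4/5, 1, -6/5]].
det S = -4; the adjugate gives S⁻¹ = [[0, -3/4, 1/4], [1, 3/2, -1/2], [0, -1/4, -1/4]].
R⁻¹C = [[-1, 2, 11], [4, 2, 0], [-2, -4, -14]].
M = (R⁻¹C)S⁻¹ = [[2, 1, -4], [2, 0, 0], [-4, -1, 5]].

M = [[2, 1, -4], [2, 0, 0], [-4, -1, 5]]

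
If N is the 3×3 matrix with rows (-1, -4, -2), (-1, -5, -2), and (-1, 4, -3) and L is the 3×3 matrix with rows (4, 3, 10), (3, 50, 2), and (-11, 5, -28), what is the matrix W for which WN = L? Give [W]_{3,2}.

-1

Since N sits to the right of W, W = LN⁻¹.
det N = -1, so N⁻¹ = [[-23, 20, 2], [1, -1, 0], [9, -8, -1]].
W = LN⁻¹ = [[4, 3, 10], [3, 50, 2], [-11, 5, -28]] · [[-23, 20, 2], [1, -1, 0], [9, -8, -1]] = [[1, -3, -2], [-1, -6, 4], [6, -1, 6]].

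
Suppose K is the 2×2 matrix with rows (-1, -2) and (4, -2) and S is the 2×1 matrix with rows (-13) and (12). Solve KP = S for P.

Since K multiplies P on the left, P = K⁻¹S.
det K = 10, so K⁻¹ = [[-1/5, 1/5], [-2/5, -1/10]].
P = K⁻¹S = [[-1/5, 1/5], [-2/5, -1/10]] · [[-13], [12]] = [[5], [4]].

P = [[5], [4]]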